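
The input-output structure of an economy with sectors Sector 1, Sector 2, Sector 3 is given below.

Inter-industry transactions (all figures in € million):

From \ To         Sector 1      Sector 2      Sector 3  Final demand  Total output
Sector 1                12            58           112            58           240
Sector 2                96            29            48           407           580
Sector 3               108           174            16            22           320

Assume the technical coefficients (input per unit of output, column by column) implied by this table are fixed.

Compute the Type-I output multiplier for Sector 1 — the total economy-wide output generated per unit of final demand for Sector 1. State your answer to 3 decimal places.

m_1 = 3.204

Technical coefficients a_ij = z_ij / X_j:
  a_11 = 12/240 = 0.05, a_21 = 96/240 = 0.40, a_31 = 108/240 = 0.45
  a_12 = 58/580 = 0.10, a_22 = 29/580 = 0.05, a_32 = 174/580 = 0.30
  a_13 = 112/320 = 0.35, a_23 = 48/320 = 0.15, a_33 = 16/320 = 0.05
I − A =
  [   0.95    -0.10    -0.35]
  [  -0.40     0.95    -0.15]
  [  -0.45    -0.30     0.95]
Cofactors of I−A, C_ij = (−1)^(i+j)·(minor ij) (rows/columns in the sector order above):
  C_11 = (0.95)(0.95) − (-0.15)(-0.30) = 0.8575
  C_12 = −[(-0.40)(0.95) − (-0.15)(-0.45)] = 0.4475
  C_13 = (-0.40)(-0.30) − (0.95)(-0.45) = 0.5475
  C_21 = −[(-0.10)(0.95) − (-0.35)(-0.30)] = 0.2000
  C_22 = (0.95)(0.95) − (-0.35)(-0.45) = 0.7450
  C_23 = −[(0.95)(-0.30) − (-0.10)(-0.45)] = 0.3300
  C_31 = (-0.10)(-0.15) − (-0.35)(0.95) = 0.3475
  C_32 = −[(0.95)(-0.15) − (-0.35)(-0.40)] = 0.2825
  C_33 = (0.95)(0.95) − (-0.10)(-0.40) = 0.8625
det(I−A) = Σ_j (I−A)_1j·C_1j = (0.95)(0.8575) + (-0.10)(0.4475) + (-0.35)(0.5475) = 0.57825
adj(I−A) = Cᵀ =
  [ 0.8575   0.2000   0.3475]
  [ 0.4475   0.7450   0.2825]
  [ 0.5475   0.3300   0.8625]
(I − A)⁻¹ = adj(I−A) / det(I−A) ≈
  [   1.4829     0.3459     0.6010]
  [   0.7739     1.2884     0.4885]
  [   0.9468     0.5707     1.4916]
The output multiplier for sector j is the column-j sum of the Leontief inverse (I − A)⁻¹ = adj(I−A) / det(I−A).
Column 1 of adj(I−A): (0.8575, 0.4475, 0.5475); det(I−A) = 0.57825.
m_1 = (0.8575 + 0.4475 + 0.5475) / 0.57825 = 1.8525 / 0.57825 ≈ 3.204.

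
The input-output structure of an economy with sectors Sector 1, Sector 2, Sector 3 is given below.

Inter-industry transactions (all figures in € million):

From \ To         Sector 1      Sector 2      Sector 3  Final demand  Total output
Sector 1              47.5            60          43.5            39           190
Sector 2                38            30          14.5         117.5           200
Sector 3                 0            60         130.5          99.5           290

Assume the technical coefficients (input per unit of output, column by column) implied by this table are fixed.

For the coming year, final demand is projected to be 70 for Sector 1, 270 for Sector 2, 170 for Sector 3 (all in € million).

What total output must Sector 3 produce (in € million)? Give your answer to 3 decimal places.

x_3 = 548.550

Technical coefficients a_ij = z_ij / X_j:
  a_11 = 47.5/190 = 0.25, a_21 = 38/190 = 0.20, a_31 = 0/190 = 0.00
  a_12 = 60/200 = 0.30, a_22 = 30/200 = 0.15, a_32 = 60/200 = 0.30
  a_13 = 43.5/290 = 0.15, a_23 = 14.5/290 = 0.05, a_33 = 130.5/290 = 0.45
I − A =
  [   0.75    -0.30    -0.15]
  [  -0.20     0.85    -0.05]
  [   0.00    -0.30     0.55]
Cofactors of I−A, C_ij = (−1)^(i+j)·(minor ij) (rows/columns in the sector order above):
  C_11 = (0.85)(0.55) − (-0.05)(-0.30) = 0.4525
  C_12 = −[(-0.20)(0.55) − (-0.05)(0.00)] = 0.1100
  C_13 = (-0.20)(-0.30) − (0.85)(0.00) = 0.0600
  C_21 = −[(-0.30)(0.55) − (-0.15)(-0.30)] = 0.2100
  C_22 = (0.75)(0.55) − (-0.15)(0.00) = 0.4125
  C_23 = −[(0.75)(-0.30) − (-0.30)(0.00)] = 0.2250
  C_31 = (-0.30)(-0.05) − (-0.15)(0.85) = 0.1425
  C_32 = −[(0.75)(-0.05) − (-0.15)(-0.20)] = 0.0675
  C_33 = (0.75)(0.85) − (-0.30)(-0.20) = 0.5775
det(I−A) = Σ_j (I−A)_1j·C_1j = (0.75)(0.4525) + (-0.30)(0.1100) + (-0.15)(0.0600) = 0.297375
adj(I−A) = Cᵀ =
  [ 0.4525   0.2100   0.1425]
  [ 0.1100   0.4125   0.0675]
  [ 0.0600   0.2250   0.5775]
(I − A)⁻¹ = adj(I−A) / det(I−A) ≈
  [   1.5216     0.7062     0.4792]
  [   0.3699     1.3871     0.2270]
  [   0.2018     0.7566     1.9420]
x = (I − A)⁻¹ d = adj(I−A)·d / det(I−A), with det(I−A) = 0.297375:
  x_1 = (0.4525·70 + 0.2100·270 + 0.1425·170) / 0.297375 = 112.60 / 0.297375 ≈ 378.646
  x_2 = (0.1100·70 + 0.4125·270 + 0.0675·170) / 0.297375 = 130.55 / 0.297375 ≈ 439.008
  x_3 = (0.0600·70 + 0.2250·270 + 0.5775·170) / 0.297375 = 163.125 / 0.297375 ≈ 548.550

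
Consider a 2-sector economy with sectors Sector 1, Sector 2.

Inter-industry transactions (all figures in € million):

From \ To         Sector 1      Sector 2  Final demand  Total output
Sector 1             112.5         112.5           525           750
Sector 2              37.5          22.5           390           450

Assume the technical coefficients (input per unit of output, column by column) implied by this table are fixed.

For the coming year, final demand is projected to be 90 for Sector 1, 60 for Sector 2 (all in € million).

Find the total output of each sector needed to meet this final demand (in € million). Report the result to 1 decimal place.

Technical coefficients a_ij = z_ij / X_j:
  a_11 = 112.5/750 = 0.15, a_21 = 37.5/750 = 0.05
  a_12 = 112.5/450 = 0.25, a_22 = 22.5/450 = 0.05
I − A =
  [   0.85    -0.25]
  [  -0.05     0.95]
det(I−A) = (0.85)(0.95) − (-0.25)(-0.05) = 0.7950
adj(I−A) = [[0.95, 0.25], [0.05, 0.85]]
(I − A)⁻¹ = adj(I−A) / det(I−A) ≈
  [   1.1950     0.3145]
  [   0.0629     1.0692]
x = (I − A)⁻¹ d = adj(I−A)·d / det(I−A), with det(I−A) = 0.7950:
  x_1 = (0.95·90 + 0.25·60) / 0.7950 = 100.50 / 0.7950 ≈ 126.4
  x_2 = (0.05·90 + 0.85·60) / 0.7950 = 55.50 / 0.7950 ≈ 69.8

x_1 = 126.4, x_2 = 69.8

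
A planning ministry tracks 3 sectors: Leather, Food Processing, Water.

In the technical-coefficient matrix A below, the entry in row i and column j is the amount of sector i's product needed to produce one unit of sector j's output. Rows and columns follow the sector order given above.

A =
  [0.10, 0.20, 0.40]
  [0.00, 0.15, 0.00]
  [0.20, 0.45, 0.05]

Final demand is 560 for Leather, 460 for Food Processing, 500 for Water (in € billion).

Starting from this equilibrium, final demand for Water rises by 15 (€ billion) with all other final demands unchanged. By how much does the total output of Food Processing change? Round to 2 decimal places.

Δx_2 = 0.00

I − A =
  [   0.90    -0.20    -0.40]
  [   0.00     0.85     0.00]
  [  -0.20    -0.45     0.95]
Cofactors of I−A, C_ij = (−1)^(i+j)·(minor ij) (rows/columns in the sector order above):
  C_11 = (0.85)(0.95) − (0.00)(-0.45) = 0.8075
  C_12 = −[(0.00)(0.95) − (0.00)(-0.20)] = 0.0000
  C_13 = (0.00)(-0.45) − (0.85)(-0.20) = 0.1700
  C_21 = −[(-0.20)(0.95) − (-0.40)(-0.45)] = 0.3700
  C_22 = (0.90)(0.95) − (-0.40)(-0.20) = 0.7750
  C_23 = −[(0.90)(-0.45) − (-0.20)(-0.20)] = 0.4450
  C_31 = (-0.20)(0.00) − (-0.40)(0.85) = 0.3400
  C_32 = −[(0.90)(0.00) − (-0.40)(0.00)] = 0.0000
  C_33 = (0.90)(0.85) − (-0.20)(0.00) = 0.7650
det(I−A) = Σ_j (I−A)_1j·C_1j = (0.90)(0.8075) + (-0.20)(0.0000) + (-0.40)(0.1700) = 0.65875
adj(I−A) = Cᵀ =
  [ 0.8075   0.3700   0.3400]
  [ 0.0000   0.7750   0.0000]
  [ 0.1700   0.4450   0.7650]
(I − A)⁻¹ = adj(I−A) / det(I−A) ≈
  [   1.2258     0.5617     0.5161]
  [   0.0000     1.1765     0.0000]
  [   0.2581     0.6755     1.1613]
Δx = (I − A)⁻¹ Δd with Δd having +15 in the Water component and 0 elsewhere.
So Δx_2 = L_23 · (+15), where L_23 = adj(I−A)_23 / det(I−A) = 0.0000 / 0.65875.
Δx_2 = 0.0000 × (+15) / 0.65875 = 0.00 / 0.65875 = 0.00.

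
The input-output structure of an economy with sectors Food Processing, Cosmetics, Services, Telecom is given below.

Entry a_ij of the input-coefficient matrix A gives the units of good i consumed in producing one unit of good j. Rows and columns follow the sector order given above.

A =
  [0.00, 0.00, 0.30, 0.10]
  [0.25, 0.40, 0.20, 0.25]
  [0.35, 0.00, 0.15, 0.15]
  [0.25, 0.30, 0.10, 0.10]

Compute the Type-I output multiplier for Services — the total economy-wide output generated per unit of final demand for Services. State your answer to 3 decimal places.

m_3 = 3.628

I − A =
  [   1.00     0.00    -0.30    -0.10]
  [  -0.25     0.60    -0.20    -0.25]
  [  -0.35     0.00     0.85    -0.15]
  [  -0.25    -0.30    -0.10     0.90]
Compute the cofactors C_ij = (−1)^(i+j)·(3×3 minor ij) of I−A; the adjugate is their transpose:
adj(I−A) = Cᵀ =
  [ 0.377250   0.039000   0.151500   0.078000]
  [ 0.319875   0.619500   0.288750   0.255750]
  [ 0.196500   0.055500   0.442500   0.111000]
  [ 0.233250   0.223500   0.187500   0.447000]
det(I−A) = Σ_j (I−A)_1j·C_1j = (1.00)(0.377250) + (0.00)(0.319875) + (-0.30)(0.196500) + (-0.10)(0.233250) = 0.294975
(I − A)⁻¹ = adj(I−A) / det(I−A) ≈
  [   1.2789     0.1322     0.5136     0.2644]
  [   1.0844     2.1002     0.9789     0.8670]
  [   0.6662     0.1882     1.5001     0.3763]
  [   0.7907     0.7577     0.6356     1.5154]
The output multiplier for sector j is the column-j sum of the Leontief inverse (I − A)⁻¹ = adj(I−A) / det(I−A).
Column 3 of adj(I−A): (0.151500, 0.288750, 0.442500, 0.187500); det(I−A) = 0.294975.
m_3 = (0.151500 + 0.288750 + 0.442500 + 0.187500) / 0.294975 = 1.07025 / 0.294975 ≈ 3.628.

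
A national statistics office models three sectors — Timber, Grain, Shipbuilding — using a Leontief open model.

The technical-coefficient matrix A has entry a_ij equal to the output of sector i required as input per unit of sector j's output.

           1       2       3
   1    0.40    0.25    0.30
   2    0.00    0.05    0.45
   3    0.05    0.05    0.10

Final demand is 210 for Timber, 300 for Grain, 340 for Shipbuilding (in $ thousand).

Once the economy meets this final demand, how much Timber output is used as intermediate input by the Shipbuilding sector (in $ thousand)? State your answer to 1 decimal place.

z_13 = 135.4

I − A =
  [   0.60    -0.25    -0.30]
  [   0.00     0.95    -0.45]
  [  -0.05    -0.05     0.90]
Cofactors of I−A, C_ij = (−1)^(i+j)·(minor ij) (rows/columns in the sector order above):
  C_11 = (0.95)(0.90) − (-0.45)(-0.05) = 0.8325
  C_12 = −[(0.00)(0.90) − (-0.45)(-0.05)] = 0.0225
  C_13 = (0.00)(-0.05) − (0.95)(-0.05) = 0.0475
  C_21 = −[(-0.25)(0.90) − (-0.30)(-0.05)] = 0.2400
  C_22 = (0.60)(0.90) − (-0.30)(-0.05) = 0.5250
  C_23 = −[(0.60)(-0.05) − (-0.25)(-0.05)] = 0.0425
  C_31 = (-0.25)(-0.45) − (-0.30)(0.95) = 0.3975
  C_32 = −[(0.60)(-0.45) − (-0.30)(0.00)] = 0.2700
  C_33 = (0.60)(0.95) − (-0.25)(0.00) = 0.5700
det(I−A) = Σ_j (I−A)_1j·C_1j = (0.60)(0.8325) + (-0.25)(0.0225) + (-0.30)(0.0475) = 0.479625
adj(I−A) = Cᵀ =
  [ 0.8325   0.2400   0.3975]
  [ 0.0225   0.5250   0.2700]
  [ 0.0475   0.0425   0.5700]
(I − A)⁻¹ = adj(I−A) / det(I−A) ≈
  [   1.7357     0.5004     0.8288]
  [   0.0469     1.0946     0.5629]
  [   0.0990     0.0886     1.1884]
First solve x = (I − A)⁻¹ d = adj(I−A)·d / det(I−A); in particular x_3 = (0.0475·210 + 0.0425·300 + 0.5700·340) / 0.479625 = 216.525 / 0.479625 ≈ 451.446.
Intermediate flow from 1 to 3: z_13 = a_13 · x_3 = 0.30 × 216.525 / 0.479625 = 64.9575 / 0.479625 ≈ 135.4.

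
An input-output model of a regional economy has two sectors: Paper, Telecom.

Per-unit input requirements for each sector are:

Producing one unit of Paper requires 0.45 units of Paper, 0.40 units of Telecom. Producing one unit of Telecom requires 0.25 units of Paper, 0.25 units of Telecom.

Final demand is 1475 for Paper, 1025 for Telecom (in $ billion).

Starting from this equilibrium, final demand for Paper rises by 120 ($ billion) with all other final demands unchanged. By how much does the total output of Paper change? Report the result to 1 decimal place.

Δx_P = 288.0

I − A =
  [   0.55    -0.25]
  [  -0.40     0.75]
det(I−A) = (0.55)(0.75) − (-0.25)(-0.40) = 0.3125
adj(I−A) = [[0.75, 0.25], [0.40, 0.55]]
(I − A)⁻¹ = adj(I−A) / det(I−A) ≈
  [   2.4000     0.8000]
  [   1.2800     1.7600]
Δx = (I − A)⁻¹ Δd with Δd having +120 in the Paper component and 0 elsewhere.
So Δx_P = L_PP · (+120), where L_PP = adj(I−A)_PP / det(I−A) = 0.75 / 0.3125.
Δx_P = 0.75 × (+120) / 0.3125 = 90.00 / 0.3125 = 288.0.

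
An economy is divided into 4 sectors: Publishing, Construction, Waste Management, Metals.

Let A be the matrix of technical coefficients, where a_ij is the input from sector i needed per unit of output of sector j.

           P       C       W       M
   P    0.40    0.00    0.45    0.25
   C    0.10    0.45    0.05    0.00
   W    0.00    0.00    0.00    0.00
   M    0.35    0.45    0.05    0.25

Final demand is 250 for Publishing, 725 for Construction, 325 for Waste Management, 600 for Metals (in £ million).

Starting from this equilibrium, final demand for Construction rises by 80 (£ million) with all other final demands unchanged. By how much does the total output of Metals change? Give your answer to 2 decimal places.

Δx_M = 114.82

I − A =
  [   0.60     0.00    -0.45    -0.25]
  [  -0.10     0.55    -0.05     0.00]
  [   0.00     0.00     1.00     0.00]
  [  -0.35    -0.45    -0.05     0.75]
Compute the cofactors C_ij = (−1)^(i+j)·(3×3 minor ij) of I−A; the adjugate is their transpose:
adj(I−A) = Cᵀ =
  [ 0.412500   0.112500   0.198125   0.137500]
  [ 0.075000   0.362500   0.053125   0.025000]
  [ 0.000000   0.000000   0.188125   0.000000]
  [ 0.237500   0.270000   0.136875   0.330000]
det(I−A) = Σ_j (I−A)_1j·C_1j = (0.60)(0.412500) + (0.00)(0.075000) + (-0.45)(0.000000) + (-0.25)(0.237500) = 0.188125
(I − A)⁻¹ = adj(I−A) / det(I−A) ≈
  [   2.1927     0.5980     1.0532     0.7309]
  [   0.3987     1.9269     0.2824     0.1329]
  [   0.0000     0.0000     1.0000     0.0000]
  [   1.2625     1.4352     0.7276     1.7542]
Δx = (I − A)⁻¹ Δd with Δd having +80 in the Construction component and 0 elsewhere.
So Δx_M = L_MC · (+80), where L_MC = adj(I−A)_MC / det(I−A) = 0.270000 / 0.188125.
Δx_M = 0.270000 × (+80) / 0.188125 = 21.60 / 0.188125 ≈ 114.82.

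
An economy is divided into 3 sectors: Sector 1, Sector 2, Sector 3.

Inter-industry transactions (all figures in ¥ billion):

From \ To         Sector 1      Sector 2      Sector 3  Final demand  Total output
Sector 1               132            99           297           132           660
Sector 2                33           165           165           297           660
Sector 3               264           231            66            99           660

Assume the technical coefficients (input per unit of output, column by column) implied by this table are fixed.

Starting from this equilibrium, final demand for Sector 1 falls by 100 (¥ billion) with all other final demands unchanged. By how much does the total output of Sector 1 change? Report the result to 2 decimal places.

Technical coefficients a_ij = z_ij / X_j:
  a_11 = 132/660 = 0.20, a_21 = 33/660 = 0.05, a_31 = 264/660 = 0.40
  a_12 = 99/660 = 0.15, a_22 = 165/660 = 0.25, a_32 = 231/660 = 0.35
  a_13 = 297/660 = 0.45, a_23 = 165/660 = 0.25, a_33 = 66/660 = 0.10
I − A =
  [   0.80    -0.15    -0.45]
  [  -0.05     0.75    -0.25]
  [  -0.40    -0.35     0.90]
Cofactors of I−A, C_ij = (−1)^(i+j)·(minor ij) (rows/columns in the sector order above):
  C_11 = (0.75)(0.90) − (-0.25)(-0.35) = 0.5875
  C_12 = −[(-0.05)(0.90) − (-0.25)(-0.40)] = 0.1450
  C_13 = (-0.05)(-0.35) − (0.75)(-0.40) = 0.3175
  C_21 = −[(-0.15)(0.90) − (-0.45)(-0.35)] = 0.2925
  C_22 = (0.80)(0.90) − (-0.45)(-0.40) = 0.5400
  C_23 = −[(0.80)(-0.35) − (-0.15)(-0.40)] = 0.3400
  C_31 = (-0.15)(-0.25) − (-0.45)(0.75) = 0.3750
  C_32 = −[(0.80)(-0.25) − (-0.45)(-0.05)] = 0.2225
  C_33 = (0.80)(0.75) − (-0.15)(-0.05) = 0.5925
det(I−A) = Σ_j (I−A)_1j·C_1j = (0.80)(0.5875) + (-0.15)(0.1450) + (-0.45)(0.3175) = 0.305375
adj(I−A) = Cᵀ =
  [ 0.5875   0.2925   0.3750]
  [ 0.1450   0.5400   0.2225]
  [ 0.3175   0.3400   0.5925]
(I − A)⁻¹ = adj(I−A) / det(I−A) ≈
  [   1.9239     0.9578     1.2280]
  [   0.4748     1.7683     0.7286]
  [   1.0397     1.1134     1.9402]
Δx = (I − A)⁻¹ Δd with Δd having -100 in the Sector 1 component and 0 elsewhere.
So Δx_1 = L_11 · (-100), where L_11 = adj(I−A)_11 / det(I−A) = 0.5875 / 0.305375.
Δx_1 = 0.5875 × (-100) / 0.305375 = -58.75 / 0.305375 ≈ -192.39.

Δx_1 = -192.39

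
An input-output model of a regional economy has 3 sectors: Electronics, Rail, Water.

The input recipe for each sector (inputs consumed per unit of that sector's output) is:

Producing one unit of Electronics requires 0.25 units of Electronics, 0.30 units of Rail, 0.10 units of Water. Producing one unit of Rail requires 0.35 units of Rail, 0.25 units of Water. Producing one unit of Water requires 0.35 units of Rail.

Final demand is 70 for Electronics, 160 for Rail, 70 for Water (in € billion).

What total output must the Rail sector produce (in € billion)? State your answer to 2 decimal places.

x_2 = 383.59

I − A =
  [   0.75     0.00     0.00]
  [  -0.30     0.65    -0.35]
  [  -0.10    -0.25     1.00]
Cofactors of I−A, C_ij = (−1)^(i+j)·(minor ij) (rows/columns in the sector order above):
  C_11 = (0.65)(1.00) − (-0.35)(-0.25) = 0.5625
  C_12 = −[(-0.30)(1.00) − (-0.35)(-0.10)] = 0.3350
  C_13 = (-0.30)(-0.25) − (0.65)(-0.10) = 0.1400
  C_21 = −[(0.00)(1.00) − (0.00)(-0.25)] = 0.0000
  C_22 = (0.75)(1.00) − (0.00)(-0.10) = 0.7500
  C_23 = −[(0.75)(-0.25) − (0.00)(-0.10)] = 0.1875
  C_31 = (0.00)(-0.35) − (0.00)(0.65) = 0.0000
  C_32 = −[(0.75)(-0.35) − (0.00)(-0.30)] = 0.2625
  C_33 = (0.75)(0.65) − (0.00)(-0.30) = 0.4875
det(I−A) = Σ_j (I−A)_1j·C_1j = (0.75)(0.5625) + (0.00)(0.3350) + (0.00)(0.1400) = 0.421875
adj(I−A) = Cᵀ =
  [ 0.5625   0.0000   0.0000]
  [ 0.3350   0.7500   0.2625]
  [ 0.1400   0.1875   0.4875]
(I − A)⁻¹ = adj(I−A) / det(I−A) ≈
  [   1.3333     0.0000     0.0000]
  [   0.7941     1.7778     0.6222]
  [   0.3319     0.4444     1.1556]
x = (I − A)⁻¹ d = adj(I−A)·d / det(I−A), with det(I−A) = 0.421875:
  x_1 = (0.5625·70 + 0.0000·160 + 0.0000·70) / 0.421875 = 39.375 / 0.421875 ≈ 93.33
  x_2 = (0.3350·70 + 0.7500·160 + 0.2625·70) / 0.421875 = 161.825 / 0.421875 ≈ 383.59
  x_3 = (0.1400·70 + 0.1875·160 + 0.4875·70) / 0.421875 = 73.925 / 0.421875 ≈ 175.23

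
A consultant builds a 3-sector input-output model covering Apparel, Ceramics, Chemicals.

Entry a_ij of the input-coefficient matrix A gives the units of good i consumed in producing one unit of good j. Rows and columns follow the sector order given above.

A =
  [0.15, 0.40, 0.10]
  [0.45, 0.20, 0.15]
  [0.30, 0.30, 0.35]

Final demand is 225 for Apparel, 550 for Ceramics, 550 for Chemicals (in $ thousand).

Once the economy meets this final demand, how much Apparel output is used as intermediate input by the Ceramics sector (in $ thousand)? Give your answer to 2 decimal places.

z_12 = 792.54

I − A =
  [   0.85    -0.40    -0.10]
  [  -0.45     0.80    -0.15]
  [  -0.30    -0.30     0.65]
Cofactors of I−A, C_ij = (−1)^(i+j)·(minor ij) (rows/columns in the sector order above):
  C_11 = (0.80)(0.65) − (-0.15)(-0.30) = 0.4750
  C_12 = −[(-0.45)(0.65) − (-0.15)(-0.30)] = 0.3375
  C_13 = (-0.45)(-0.30) − (0.80)(-0.30) = 0.3750
  C_21 = −[(-0.40)(0.65) − (-0.10)(-0.30)] = 0.2900
  C_22 = (0.85)(0.65) − (-0.10)(-0.30) = 0.5225
  C_23 = −[(0.85)(-0.30) − (-0.40)(-0.30)] = 0.3750
  C_31 = (-0.40)(-0.15) − (-0.10)(0.80) = 0.1400
  C_32 = −[(0.85)(-0.15) − (-0.10)(-0.45)] = 0.1725
  C_33 = (0.85)(0.80) − (-0.40)(-0.45) = 0.5000
det(I−A) = Σ_j (I−A)_1j·C_1j = (0.85)(0.4750) + (-0.40)(0.3375) + (-0.10)(0.3750) = 0.23125
adj(I−A) = Cᵀ =
  [ 0.4750   0.2900   0.1400]
  [ 0.3375   0.5225   0.1725]
  [ 0.3750   0.3750   0.5000]
(I − A)⁻¹ = adj(I−A) / det(I−A) ≈
  [   2.0541     1.2541     0.6054]
  [   1.4595     2.2595     0.7459]
  [   1.6216     1.6216     2.1622]
First solve x = (I − A)⁻¹ d = adj(I−A)·d / det(I−A); in particular x_2 = (0.3375·225 + 0.5225·550 + 0.1725·550) / 0.23125 = 458.1875 / 0.23125 ≈ 1981.3514.
Intermediate flow from 1 to 2: z_12 = a_12 · x_2 = 0.40 × 458.1875 / 0.23125 = 183.275 / 0.23125 ≈ 792.54.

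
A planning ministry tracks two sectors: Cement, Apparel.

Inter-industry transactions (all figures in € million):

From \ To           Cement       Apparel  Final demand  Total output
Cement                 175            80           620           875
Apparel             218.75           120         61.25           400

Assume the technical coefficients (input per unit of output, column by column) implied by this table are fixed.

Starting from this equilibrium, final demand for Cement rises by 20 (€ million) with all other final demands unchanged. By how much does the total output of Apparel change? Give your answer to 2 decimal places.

Technical coefficients a_ij = z_ij / X_j:
  a_11 = 175/875 = 0.20, a_21 = 218.75/875 = 0.25
  a_12 = 80/400 = 0.20, a_22 = 120/400 = 0.30
I − A =
  [   0.80    -0.20]
  [  -0.25     0.70]
det(I−A) = (0.80)(0.70) − (-0.20)(-0.25) = 0.5100
adj(I−A) = [[0.70, 0.20], [0.25, 0.80]]
(I − A)⁻¹ = adj(I−A) / det(I−A) ≈
  [   1.3725     0.3922]
  [   0.4902     1.5686]
Δx = (I − A)⁻¹ Δd with Δd having +20 in the Cement component and 0 elsewhere.
So Δx_2 = L_21 · (+20), where L_21 = adj(I−A)_21 / det(I−A) = 0.25 / 0.5100.
Δx_2 = 0.25 × (+20) / 0.5100 = 5.00 / 0.5100 ≈ 9.80.

Δx_2 = 9.80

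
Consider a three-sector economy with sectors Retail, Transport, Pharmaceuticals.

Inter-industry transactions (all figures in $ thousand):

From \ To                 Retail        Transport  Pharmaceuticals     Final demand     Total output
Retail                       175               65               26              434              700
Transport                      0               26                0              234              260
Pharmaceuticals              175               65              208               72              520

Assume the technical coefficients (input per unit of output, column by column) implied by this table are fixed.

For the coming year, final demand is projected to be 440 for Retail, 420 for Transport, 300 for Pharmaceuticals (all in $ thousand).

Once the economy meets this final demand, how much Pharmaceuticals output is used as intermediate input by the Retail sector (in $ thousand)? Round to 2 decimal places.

Technical coefficients a_ij = z_ij / X_j:
  a_11 = 175/700 = 0.25, a_21 = 0/700 = 0.00, a_31 = 175/700 = 0.25
  a_12 = 65/260 = 0.25, a_22 = 26/260 = 0.10, a_32 = 65/260 = 0.25
  a_13 = 26/520 = 0.05, a_23 = 0/520 = 0.00, a_33 = 208/520 = 0.40
I − A =
  [   0.75    -0.25    -0.05]
  [   0.00     0.90     0.00]
  [  -0.25    -0.25     0.60]
Cofactors of I−A, C_ij = (−1)^(i+j)·(minor ij) (rows/columns in the sector order above):
  C_11 = (0.90)(0.60) − (0.00)(-0.25) = 0.5400
  C_12 = −[(0.00)(0.60) − (0.00)(-0.25)] = 0.0000
  C_13 = (0.00)(-0.25) − (0.90)(-0.25) = 0.2250
  C_21 = −[(-0.25)(0.60) − (-0.05)(-0.25)] = 0.1625
  C_22 = (0.75)(0.60) − (-0.05)(-0.25) = 0.4375
  C_23 = −[(0.75)(-0.25) − (-0.25)(-0.25)] = 0.2500
  C_31 = (-0.25)(0.00) − (-0.05)(0.90) = 0.0450
  C_32 = −[(0.75)(0.00) − (-0.05)(0.00)] = 0.0000
  C_33 = (0.75)(0.90) − (-0.25)(0.00) = 0.6750
det(I−A) = Σ_j (I−A)_1j·C_1j = (0.75)(0.5400) + (-0.25)(0.0000) + (-0.05)(0.2250) = 0.39375
adj(I−A) = Cᵀ =
  [ 0.5400   0.1625   0.0450]
  [ 0.0000   0.4375   0.0000]
  [ 0.2250   0.2500   0.6750]
(I − A)⁻¹ = adj(I−A) / det(I−A) ≈
  [   1.3714     0.4127     0.1143]
  [   0.0000     1.1111     0.0000]
  [   0.5714     0.6349     1.7143]
First solve x = (I − A)⁻¹ d = adj(I−A)·d / det(I−A); in particular x_1 = (0.5400·440 + 0.1625·420 + 0.0450·300) / 0.39375 = 319.35 / 0.39375 ≈ 811.0476.
Intermediate flow from 3 to 1: z_31 = a_31 · x_1 = 0.25 × 319.35 / 0.39375 = 79.8375 / 0.39375 ≈ 202.76.

z_31 = 202.76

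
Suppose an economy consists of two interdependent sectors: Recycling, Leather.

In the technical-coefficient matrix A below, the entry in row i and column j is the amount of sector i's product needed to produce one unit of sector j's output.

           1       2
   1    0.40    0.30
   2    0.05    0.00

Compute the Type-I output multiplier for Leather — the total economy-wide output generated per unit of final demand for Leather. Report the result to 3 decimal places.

m_2 = 1.538

I − A =
  [   0.60    -0.30]
  [  -0.05     1.00]
det(I−A) = (0.60)(1.00) − (-0.30)(-0.05) = 0.5850
adj(I−A) = [[1.00, 0.30], [0.05, 0.60]]
(I − A)⁻¹ = adj(I−A) / det(I−A) ≈
  [   1.7094     0.5128]
  [   0.0855     1.0256]
The output multiplier for sector j is the column-j sum of the Leontief inverse (I − A)⁻¹ = adj(I−A) / det(I−A).
Column 2 of adj(I−A): (0.30, 0.60); det(I−A) = 0.5850.
m_2 = (0.30 + 0.60) / 0.5850 = 0.90 / 0.5850 ≈ 1.538.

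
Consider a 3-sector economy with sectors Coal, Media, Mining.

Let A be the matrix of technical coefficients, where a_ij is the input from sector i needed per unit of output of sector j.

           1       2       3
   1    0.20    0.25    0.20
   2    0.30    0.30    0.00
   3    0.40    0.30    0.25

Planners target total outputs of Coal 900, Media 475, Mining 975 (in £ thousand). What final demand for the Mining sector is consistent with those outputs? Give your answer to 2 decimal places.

I − A =
  [   0.80    -0.25    -0.20]
  [  -0.30     0.70     0.00]
  [  -0.40    -0.30     0.75]
d = (I − A) x:
  d_1 = (+0.80)·900 + (-0.25)·475 + (-0.20)·975 = 406.25
  d_2 = (-0.30)·900 + (+0.70)·475 + (+0.00)·975 = 62.50
  d_3 = (-0.40)·900 + (-0.30)·475 + (+0.75)·975 = 228.75

d_3 = 228.75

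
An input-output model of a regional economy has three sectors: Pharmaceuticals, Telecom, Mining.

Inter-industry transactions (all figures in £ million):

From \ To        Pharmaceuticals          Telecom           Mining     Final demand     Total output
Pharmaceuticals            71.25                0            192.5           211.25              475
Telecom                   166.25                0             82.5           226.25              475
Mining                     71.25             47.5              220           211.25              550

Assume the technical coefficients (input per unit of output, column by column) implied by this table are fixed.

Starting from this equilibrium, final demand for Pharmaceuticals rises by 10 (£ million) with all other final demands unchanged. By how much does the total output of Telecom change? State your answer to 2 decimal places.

Technical coefficients a_ij = z_ij / X_j:
  a_PP = 71.25/475 = 0.15, a_TP = 166.25/475 = 0.35, a_MP = 71.25/475 = 0.15
  a_PT = 0/475 = 0.00, a_TT = 0/475 = 0.00, a_MT = 47.5/475 = 0.10
  a_PM = 192.5/550 = 0.35, a_TM = 82.5/550 = 0.15, a_MM = 220/550 = 0.40
I − A =
  [   0.85     0.00    -0.35]
  [  -0.35     1.00    -0.15]
  [  -0.15    -0.10     0.60]
Cofactors of I−A, C_ij = (−1)^(i+j)·(minor ij) (rows/columns in the sector order above):
  C_11 = (1.00)(0.60) − (-0.15)(-0.10) = 0.5850
  C_12 = −[(-0.35)(0.60) − (-0.15)(-0.15)] = 0.2325
  C_13 = (-0.35)(-0.10) − (1.00)(-0.15) = 0.1850
  C_21 = −[(0.00)(0.60) − (-0.35)(-0.10)] = 0.0350
  C_22 = (0.85)(0.60) − (-0.35)(-0.15) = 0.4575
  C_23 = −[(0.85)(-0.10) − (0.00)(-0.15)] = 0.0850
  C_31 = (0.00)(-0.15) − (-0.35)(1.00) = 0.3500
  C_32 = −[(0.85)(-0.15) − (-0.35)(-0.35)] = 0.2500
  C_33 = (0.85)(1.00) − (0.00)(-0.35) = 0.8500
det(I−A) = Σ_j (I−A)_1j·C_1j = (0.85)(0.5850) + (0.00)(0.2325) + (-0.35)(0.1850) = 0.4325
adj(I−A) = Cᵀ =
  [ 0.5850   0.0350   0.3500]
  [ 0.2325   0.4575   0.2500]
  [ 0.1850   0.0850   0.8500]
(I − A)⁻¹ = adj(I−A) / det(I−A) ≈
  [   1.3526     0.0809     0.8092]
  [   0.5376     1.0578     0.5780]
  [   0.4277     0.1965     1.9653]
Δx = (I − A)⁻¹ Δd with Δd having +10 in the Pharmaceuticals component and 0 elsewhere.
So Δx_T = L_TP · (+10), where L_TP = adj(I−A)_TP / det(I−A) = 0.2325 / 0.4325.
Δx_T = 0.2325 × (+10) / 0.4325 = 2.325 / 0.4325 ≈ 5.38.

Δx_T = 5.38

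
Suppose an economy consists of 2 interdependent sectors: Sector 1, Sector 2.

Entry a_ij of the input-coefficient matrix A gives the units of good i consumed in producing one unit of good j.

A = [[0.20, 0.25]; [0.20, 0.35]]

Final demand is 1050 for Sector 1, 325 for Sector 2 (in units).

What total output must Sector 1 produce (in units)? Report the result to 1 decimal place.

I − A =
  [   0.80    -0.25]
  [  -0.20     0.65]
det(I−A) = (0.80)(0.65) − (-0.25)(-0.20) = 0.4700
adj(I−A) = [[0.65, 0.25], [0.20, 0.80]]
(I − A)⁻¹ = adj(I−A) / det(I−A) ≈
  [   1.3830     0.5319]
  [   0.4255     1.7021]
x = (I − A)⁻¹ d = adj(I−A)·d / det(I−A), with det(I−A) = 0.4700:
  x_1 = (0.65·1050 + 0.25·325) / 0.4700 = 763.75 / 0.4700 = 1625.0
  x_2 = (0.20·1050 + 0.80·325) / 0.4700 = 470.00 / 0.4700 = 1000.0

x_1 = 1625.0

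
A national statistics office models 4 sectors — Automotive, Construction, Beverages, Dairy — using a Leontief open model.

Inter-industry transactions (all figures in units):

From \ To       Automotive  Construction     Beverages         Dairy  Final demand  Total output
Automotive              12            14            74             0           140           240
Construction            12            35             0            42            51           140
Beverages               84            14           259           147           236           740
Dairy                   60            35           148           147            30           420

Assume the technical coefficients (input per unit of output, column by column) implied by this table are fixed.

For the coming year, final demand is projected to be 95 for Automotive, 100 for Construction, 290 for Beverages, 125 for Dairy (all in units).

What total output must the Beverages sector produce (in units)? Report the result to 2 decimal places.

Technical coefficients a_ij = z_ij / X_j:
  a_11 = 12/240 = 0.05, a_21 = 12/240 = 0.05, a_31 = 84/240 = 0.35, a_41 = 60/240 = 0.25
  a_12 = 14/140 = 0.10, a_22 = 35/140 = 0.25, a_32 = 14/140 = 0.10, a_42 = 35/140 = 0.25
  a_13 = 74/740 = 0.10, a_23 = 0/740 = 0.00, a_33 = 259/740 = 0.35, a_43 = 148/740 = 0.20
  a_14 = 0/420 = 0.00, a_24 = 42/420 = 0.10, a_34 = 147/420 = 0.35, a_44 = 147/420 = 0.35
I − A =
  [   0.95    -0.10    -0.10     0.00]
  [  -0.05     0.75     0.00    -0.10]
  [  -0.35    -0.10     0.65    -0.35]
  [  -0.25    -0.25    -0.20     0.65]
Compute the cofactors C_ij = (−1)^(i+j)·(3×3 minor ij) of I−A; the adjugate is their transpose:
adj(I−A) = Cᵀ =
  [ 0.246125   0.050500   0.048250   0.033750]
  [ 0.040875   0.303375   0.024750   0.060000]
  [ 0.237625   0.176375   0.433625   0.260625]
  [ 0.183500   0.190375   0.161500   0.433125]
det(I−A) = Σ_j (I−A)_1j·C_1j = (0.95)(0.246125) + (-0.10)(0.040875) + (-0.10)(0.237625) + (0.00)(0.183500) = 0.20596875
(I − A)⁻¹ = adj(I−A) / det(I−A) ≈
  [   1.1950     0.2452     0.2343     0.1639]
  [   0.1985     1.4729     0.1202     0.2913]
  [   1.1537     0.8563     2.1053     1.2654]
  [   0.8909     0.9243     0.7841     2.1029]
x = (I − A)⁻¹ d = adj(I−A)·d / det(I−A), with det(I−A) = 0.20596875:
  x_1 = (0.246125·95 + 0.050500·100 + 0.048250·290 + 0.033750·125) / 0.20596875 = 46.643125 / 0.20596875 ≈ 226.46
  x_2 = (0.040875·95 + 0.303375·100 + 0.024750·290 + 0.060000·125) / 0.20596875 = 48.898125 / 0.20596875 ≈ 237.41
  x_3 = (0.237625·95 + 0.176375·100 + 0.433625·290 + 0.260625·125) / 0.20596875 = 198.54125 / 0.20596875 ≈ 963.94
  x_4 = (0.183500·95 + 0.190375·100 + 0.161500·290 + 0.433125·125) / 0.20596875 = 137.445625 / 0.20596875 ≈ 667.31

x_3 = 963.94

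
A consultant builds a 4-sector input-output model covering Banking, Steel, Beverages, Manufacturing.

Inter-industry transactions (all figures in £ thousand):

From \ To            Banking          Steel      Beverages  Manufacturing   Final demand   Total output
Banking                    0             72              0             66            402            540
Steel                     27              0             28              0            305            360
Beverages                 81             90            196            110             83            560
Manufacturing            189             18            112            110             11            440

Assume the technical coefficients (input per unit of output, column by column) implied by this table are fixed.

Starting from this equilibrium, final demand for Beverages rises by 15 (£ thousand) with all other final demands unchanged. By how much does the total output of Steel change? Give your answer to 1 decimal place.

Technical coefficients a_ij = z_ij / X_j:
  a_11 = 0/540 = 0.00, a_21 = 27/540 = 0.05, a_31 = 81/540 = 0.15, a_41 = 189/540 = 0.35
  a_12 = 72/360 = 0.20, a_22 = 0/360 = 0.00, a_32 = 90/360 = 0.25, a_42 = 18/360 = 0.05
  a_13 = 0/560 = 0.00, a_23 = 28/560 = 0.05, a_33 = 196/560 = 0.35, a_43 = 112/560 = 0.20
  a_14 = 66/440 = 0.15, a_24 = 0/440 = 0.00, a_34 = 110/440 = 0.25, a_44 = 110/440 = 0.25
I − A =
  [   1.00    -0.20     0.00    -0.15]
  [  -0.05     1.00    -0.05     0.00]
  [  -0.15    -0.25     0.65    -0.25]
  [  -0.35    -0.05    -0.20     0.75]
Compute the cofactors C_ij = (−1)^(i+j)·(3×3 minor ij) of I−A; the adjugate is their transpose:
adj(I−A) = Cᵀ =
  [ 0.427500   0.099875   0.037875   0.098125]
  [ 0.031875   0.398875   0.036375   0.018500]
  [ 0.210000   0.228000   0.689625   0.271875]
  [ 0.257625   0.134000   0.204000   0.629500]
det(I−A) = Σ_j (I−A)_1j·C_1j = (1.00)(0.427500) + (-0.20)(0.031875) + (0.00)(0.210000) + (-0.15)(0.257625) = 0.38248125
(I − A)⁻¹ = adj(I−A) / det(I−A) ≈
  [   1.1177     0.2611     0.0990     0.2565]
  [   0.0833     1.0429     0.0951     0.0484]
  [   0.5490     0.5961     1.8030     0.7108]
  [   0.6736     0.3503     0.5334     1.6458]
Δx = (I − A)⁻¹ Δd with Δd having +15 in the Beverages component and 0 elsewhere.
So Δx_2 = L_23 · (+15), where L_23 = adj(I−A)_23 / det(I−A) = 0.036375 / 0.38248125.
Δx_2 = 0.036375 × (+15) / 0.38248125 = 0.545625 / 0.38248125 ≈ 1.4.

Δx_2 = 1.4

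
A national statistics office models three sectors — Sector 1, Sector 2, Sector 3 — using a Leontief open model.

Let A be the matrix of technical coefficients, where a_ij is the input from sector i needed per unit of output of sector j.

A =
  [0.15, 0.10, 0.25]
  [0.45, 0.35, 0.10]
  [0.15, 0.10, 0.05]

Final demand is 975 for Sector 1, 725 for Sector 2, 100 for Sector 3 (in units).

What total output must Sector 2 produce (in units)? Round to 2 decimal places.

I − A =
  [   0.85    -0.10    -0.25]
  [  -0.45     0.65    -0.10]
  [  -0.15    -0.10     0.95]
Cofactors of I−A, C_ij = (−1)^(i+j)·(minor ij) (rows/columns in the sector order above):
  C_11 = (0.65)(0.95) − (-0.10)(-0.10) = 0.6075
  C_12 = −[(-0.45)(0.95) − (-0.10)(-0.15)] = 0.4425
  C_13 = (-0.45)(-0.10) − (0.65)(-0.15) = 0.1425
  C_21 = −[(-0.10)(0.95) − (-0.25)(-0.10)] = 0.1200
  C_22 = (0.85)(0.95) − (-0.25)(-0.15) = 0.7700
  C_23 = −[(0.85)(-0.10) − (-0.10)(-0.15)] = 0.1000
  C_31 = (-0.10)(-0.10) − (-0.25)(0.65) = 0.1725
  C_32 = −[(0.85)(-0.10) − (-0.25)(-0.45)] = 0.1975
  C_33 = (0.85)(0.65) − (-0.10)(-0.45) = 0.5075
det(I−A) = Σ_j (I−A)_1j·C_1j = (0.85)(0.6075) + (-0.10)(0.4425) + (-0.25)(0.1425) = 0.4365
adj(I−A) = Cᵀ =
  [ 0.6075   0.1200   0.1725]
  [ 0.4425   0.7700   0.1975]
  [ 0.1425   0.1000   0.5075]
(I − A)⁻¹ = adj(I−A) / det(I−A) ≈
  [   1.3918     0.2749     0.3952]
  [   1.0137     1.7640     0.4525]
  [   0.3265     0.2291     1.1627]
x = (I − A)⁻¹ d = adj(I−A)·d / det(I−A), with det(I−A) = 0.4365:
  x_1 = (0.6075·975 + 0.1200·725 + 0.1725·100) / 0.4365 = 696.5625 / 0.4365 ≈ 1595.79
  x_2 = (0.4425·975 + 0.7700·725 + 0.1975·100) / 0.4365 = 1009.4375 / 0.4365 ≈ 2312.57
  x_3 = (0.1425·975 + 0.1000·725 + 0.5075·100) / 0.4365 = 262.1875 / 0.4365 ≈ 600.66

x_2 = 2312.57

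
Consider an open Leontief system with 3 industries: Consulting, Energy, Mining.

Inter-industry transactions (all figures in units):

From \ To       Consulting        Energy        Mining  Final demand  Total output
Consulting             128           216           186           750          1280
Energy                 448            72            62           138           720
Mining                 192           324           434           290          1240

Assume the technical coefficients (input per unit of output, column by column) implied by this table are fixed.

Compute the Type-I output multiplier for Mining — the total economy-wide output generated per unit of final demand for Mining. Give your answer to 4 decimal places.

Technical coefficients a_ij = z_ij / X_j:
  a_11 = 128/1280 = 0.10, a_21 = 448/1280 = 0.35, a_31 = 192/1280 = 0.15
  a_12 = 216/720 = 0.30, a_22 = 72/720 = 0.10, a_32 = 324/720 = 0.45
  a_13 = 186/1240 = 0.15, a_23 = 62/1240 = 0.05, a_33 = 434/1240 = 0.35
I − A =
  [   0.90    -0.30    -0.15]
  [  -0.35     0.90    -0.05]
  [  -0.15    -0.45     0.65]
Cofactors of I−A, C_ij = (−1)^(i+j)·(minor ij) (rows/columns in the sector order above):
  C_11 = (0.90)(0.65) − (-0.05)(-0.45) = 0.5625
  C_12 = −[(-0.35)(0.65) − (-0.05)(-0.15)] = 0.2350
  C_13 = (-0.35)(-0.45) − (0.90)(-0.15) = 0.2925
  C_21 = −[(-0.30)(0.65) − (-0.15)(-0.45)] = 0.2625
  C_22 = (0.90)(0.65) − (-0.15)(-0.15) = 0.5625
  C_23 = −[(0.90)(-0.45) − (-0.30)(-0.15)] = 0.4500
  C_31 = (-0.30)(-0.05) − (-0.15)(0.90) = 0.1500
  C_32 = −[(0.90)(-0.05) − (-0.15)(-0.35)] = 0.0975
  C_33 = (0.90)(0.90) − (-0.30)(-0.35) = 0.7050
det(I−A) = Σ_j (I−A)_1j·C_1j = (0.90)(0.5625) + (-0.30)(0.2350) + (-0.15)(0.2925) = 0.391875
adj(I−A) = Cᵀ =
  [ 0.5625   0.2625   0.1500]
  [ 0.2350   0.5625   0.0975]
  [ 0.2925   0.4500   0.7050]
(I − A)⁻¹ = adj(I−A) / det(I−A) ≈
  [   1.43541     0.66986     0.38278]
  [   0.59968     1.43541     0.24880]
  [   0.74641     1.14833     1.79904]
The output multiplier for sector j is the column-j sum of the Leontief inverse (I − A)⁻¹ = adj(I−A) / det(I−A).
Column 3 of adj(I−A): (0.1500, 0.0975, 0.7050); det(I−A) = 0.391875.
m_3 = (0.1500 + 0.0975 + 0.7050) / 0.391875 = 0.9525 / 0.391875 ≈ 2.4306.

m_3 = 2.4306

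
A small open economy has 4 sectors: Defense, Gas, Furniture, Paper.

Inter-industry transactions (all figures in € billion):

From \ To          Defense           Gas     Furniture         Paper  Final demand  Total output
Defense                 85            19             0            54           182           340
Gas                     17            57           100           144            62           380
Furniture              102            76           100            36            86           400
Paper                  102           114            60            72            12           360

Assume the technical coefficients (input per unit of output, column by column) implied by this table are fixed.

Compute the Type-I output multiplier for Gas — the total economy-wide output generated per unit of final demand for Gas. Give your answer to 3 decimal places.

m_G = 3.899

Technical coefficients a_ij = z_ij / X_j:
  a_DD = 85/340 = 0.25, a_GD = 17/340 = 0.05, a_FD = 102/340 = 0.30, a_PD = 102/340 = 0.30
  a_DG = 19/380 = 0.05, a_GG = 57/380 = 0.15, a_FG = 76/380 = 0.20, a_PG = 114/380 = 0.30
  a_DF = 0/400 = 0.00, a_GF = 100/400 = 0.25, a_FF = 100/400 = 0.25, a_PF = 60/400 = 0.15
  a_DP = 54/360 = 0.15, a_GP = 144/360 = 0.40, a_FP = 36/360 = 0.10, a_PP = 72/360 = 0.20
I − A =
  [   0.75    -0.05     0.00    -0.15]
  [  -0.05     0.85    -0.25    -0.40]
  [  -0.30    -0.20     0.75    -0.10]
  [  -0.30    -0.30    -0.15     0.80]
Compute the cofactors C_ij = (−1)^(i+j)·(3×3 minor ij) of I−A; the adjugate is their transpose:
adj(I−A) = Cᵀ =
  [ 0.347750   0.067500   0.043375   0.104375]
  [ 0.204750   0.398250   0.184875   0.260625]
  [ 0.227000   0.160500   0.371500   0.169250]
  [ 0.249750   0.204750   0.155250   0.435000]
det(I−A) = Σ_j (I−A)_1j·C_1j = (0.75)(0.347750) + (-0.05)(0.204750) + (0.00)(0.227000) + (-0.15)(0.249750) = 0.2131125
(I − A)⁻¹ = adj(I−A) / det(I−A) ≈
  [   1.6318     0.3167     0.2035     0.4898]
  [   0.9608     1.8687     0.8675     1.2229]
  [   1.0652     0.7531     1.7432     0.7942]
  [   1.1719     0.9608     0.7285     2.0412]
The output multiplier for sector j is the column-j sum of the Leontief inverse (I − A)⁻¹ = adj(I−A) / det(I−A).
Column G of adj(I−A): (0.067500, 0.398250, 0.160500, 0.204750); det(I−A) = 0.2131125.
m_G = (0.067500 + 0.398250 + 0.160500 + 0.204750) / 0.2131125 = 0.831 / 0.2131125 ≈ 3.899.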